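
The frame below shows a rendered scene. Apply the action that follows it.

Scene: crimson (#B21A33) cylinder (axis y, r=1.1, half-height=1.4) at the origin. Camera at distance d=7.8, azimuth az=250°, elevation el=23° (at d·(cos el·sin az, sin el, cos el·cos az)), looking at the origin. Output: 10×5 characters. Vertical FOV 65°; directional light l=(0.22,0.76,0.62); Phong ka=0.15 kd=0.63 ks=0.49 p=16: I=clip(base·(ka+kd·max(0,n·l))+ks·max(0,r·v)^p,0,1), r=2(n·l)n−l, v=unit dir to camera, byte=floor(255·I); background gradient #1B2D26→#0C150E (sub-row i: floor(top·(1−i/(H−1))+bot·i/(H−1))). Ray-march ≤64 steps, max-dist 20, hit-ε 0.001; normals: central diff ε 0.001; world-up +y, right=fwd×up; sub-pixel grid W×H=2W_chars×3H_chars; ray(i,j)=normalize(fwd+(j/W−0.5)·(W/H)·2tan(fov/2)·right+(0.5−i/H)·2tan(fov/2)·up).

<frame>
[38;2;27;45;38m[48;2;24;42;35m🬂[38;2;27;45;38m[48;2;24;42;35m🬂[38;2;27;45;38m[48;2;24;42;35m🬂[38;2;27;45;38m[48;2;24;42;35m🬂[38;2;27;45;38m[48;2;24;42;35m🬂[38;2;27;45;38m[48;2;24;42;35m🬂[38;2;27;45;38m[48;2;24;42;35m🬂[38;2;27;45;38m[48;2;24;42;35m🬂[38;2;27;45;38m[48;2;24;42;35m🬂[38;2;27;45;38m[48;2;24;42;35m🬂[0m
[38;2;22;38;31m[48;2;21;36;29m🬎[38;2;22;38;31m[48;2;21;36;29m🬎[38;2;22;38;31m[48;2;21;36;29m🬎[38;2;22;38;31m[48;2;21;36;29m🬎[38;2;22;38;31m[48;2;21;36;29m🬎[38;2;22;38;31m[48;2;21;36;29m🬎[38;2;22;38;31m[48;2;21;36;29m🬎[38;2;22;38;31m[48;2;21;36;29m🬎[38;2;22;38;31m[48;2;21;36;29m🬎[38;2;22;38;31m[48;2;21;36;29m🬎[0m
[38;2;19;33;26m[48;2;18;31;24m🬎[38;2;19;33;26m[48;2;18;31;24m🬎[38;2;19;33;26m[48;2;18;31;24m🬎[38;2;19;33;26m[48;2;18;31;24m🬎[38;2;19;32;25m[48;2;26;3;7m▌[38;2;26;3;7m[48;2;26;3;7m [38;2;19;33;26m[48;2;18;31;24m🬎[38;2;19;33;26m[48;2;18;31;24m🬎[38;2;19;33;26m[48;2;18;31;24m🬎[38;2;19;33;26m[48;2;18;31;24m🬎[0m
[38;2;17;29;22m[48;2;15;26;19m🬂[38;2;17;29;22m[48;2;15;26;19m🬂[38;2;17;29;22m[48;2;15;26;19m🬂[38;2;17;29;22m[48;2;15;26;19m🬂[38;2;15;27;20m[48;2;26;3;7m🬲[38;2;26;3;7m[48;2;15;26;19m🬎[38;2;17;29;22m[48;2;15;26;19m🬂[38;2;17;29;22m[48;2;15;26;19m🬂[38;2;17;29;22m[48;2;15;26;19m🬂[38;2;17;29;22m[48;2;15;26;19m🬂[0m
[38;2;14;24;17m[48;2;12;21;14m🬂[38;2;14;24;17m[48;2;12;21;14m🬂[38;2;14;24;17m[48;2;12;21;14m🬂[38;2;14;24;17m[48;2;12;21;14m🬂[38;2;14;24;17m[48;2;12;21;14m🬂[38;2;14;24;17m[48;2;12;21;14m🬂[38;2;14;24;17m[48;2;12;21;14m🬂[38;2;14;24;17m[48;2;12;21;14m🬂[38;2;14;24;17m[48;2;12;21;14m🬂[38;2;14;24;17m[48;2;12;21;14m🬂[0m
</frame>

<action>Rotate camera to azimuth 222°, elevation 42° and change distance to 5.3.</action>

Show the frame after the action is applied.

<frame>
[38;2;27;45;38m[48;2;24;42;35m🬂[38;2;27;45;38m[48;2;24;42;35m🬂[38;2;27;45;38m[48;2;24;42;35m🬂[38;2;27;45;38m[48;2;24;42;35m🬂[38;2;27;45;38m[48;2;24;42;35m🬂[38;2;27;45;38m[48;2;24;42;35m🬂[38;2;27;45;38m[48;2;24;42;35m🬂[38;2;27;45;38m[48;2;24;42;35m🬂[38;2;27;45;38m[48;2;24;42;35m🬂[38;2;27;45;38m[48;2;24;42;35m🬂[0m
[38;2;22;38;31m[48;2;21;36;29m🬎[38;2;22;38;31m[48;2;21;36;29m🬎[38;2;22;38;31m[48;2;21;36;29m🬎[38;2;22;38;31m[48;2;117;21;37m🬝[38;2;23;39;32m[48;2;121;26;42m🬂[38;2;23;39;32m[48;2;135;40;55m🬂[38;2;22;38;31m[48;2;149;54;70m🬊[38;2;22;38;31m[48;2;21;36;29m🬎[38;2;22;38;31m[48;2;21;36;29m🬎[38;2;22;38;31m[48;2;21;36;29m🬎[0m
[38;2;19;33;26m[48;2;18;31;24m🬎[38;2;19;33;26m[48;2;18;31;24m🬎[38;2;19;33;26m[48;2;18;31;24m🬎[38;2;19;33;26m[48;2;18;31;24m🬎[38;2;132;37;52m[48;2;26;3;7m🬂[38;2;159;64;80m[48;2;26;3;7m🬂[38;2;178;82;98m[48;2;21;20;18m🬀[38;2;19;33;26m[48;2;18;31;24m🬎[38;2;19;33;26m[48;2;18;31;24m🬎[38;2;19;33;26m[48;2;18;31;24m🬎[0m
[38;2;17;29;22m[48;2;15;26;19m🬂[38;2;17;29;22m[48;2;15;26;19m🬂[38;2;17;29;22m[48;2;15;26;19m🬂[38;2;17;29;22m[48;2;15;26;19m🬂[38;2;26;3;7m[48;2;15;26;19m🬬[38;2;26;3;7m[48;2;26;3;7m [38;2;26;3;7m[48;2;15;27;20m🬄[38;2;17;29;22m[48;2;15;26;19m🬂[38;2;17;29;22m[48;2;15;26;19m🬂[38;2;17;29;22m[48;2;15;26;19m🬂[0m
[38;2;14;24;17m[48;2;12;21;14m🬂[38;2;14;24;17m[48;2;12;21;14m🬂[38;2;14;24;17m[48;2;12;21;14m🬂[38;2;14;24;17m[48;2;12;21;14m🬂[38;2;14;24;17m[48;2;12;21;14m🬂[38;2;14;24;17m[48;2;12;21;14m🬂[38;2;14;24;17m[48;2;12;21;14m🬂[38;2;14;24;17m[48;2;12;21;14m🬂[38;2;14;24;17m[48;2;12;21;14m🬂[38;2;14;24;17m[48;2;12;21;14m🬂[0m
</frame>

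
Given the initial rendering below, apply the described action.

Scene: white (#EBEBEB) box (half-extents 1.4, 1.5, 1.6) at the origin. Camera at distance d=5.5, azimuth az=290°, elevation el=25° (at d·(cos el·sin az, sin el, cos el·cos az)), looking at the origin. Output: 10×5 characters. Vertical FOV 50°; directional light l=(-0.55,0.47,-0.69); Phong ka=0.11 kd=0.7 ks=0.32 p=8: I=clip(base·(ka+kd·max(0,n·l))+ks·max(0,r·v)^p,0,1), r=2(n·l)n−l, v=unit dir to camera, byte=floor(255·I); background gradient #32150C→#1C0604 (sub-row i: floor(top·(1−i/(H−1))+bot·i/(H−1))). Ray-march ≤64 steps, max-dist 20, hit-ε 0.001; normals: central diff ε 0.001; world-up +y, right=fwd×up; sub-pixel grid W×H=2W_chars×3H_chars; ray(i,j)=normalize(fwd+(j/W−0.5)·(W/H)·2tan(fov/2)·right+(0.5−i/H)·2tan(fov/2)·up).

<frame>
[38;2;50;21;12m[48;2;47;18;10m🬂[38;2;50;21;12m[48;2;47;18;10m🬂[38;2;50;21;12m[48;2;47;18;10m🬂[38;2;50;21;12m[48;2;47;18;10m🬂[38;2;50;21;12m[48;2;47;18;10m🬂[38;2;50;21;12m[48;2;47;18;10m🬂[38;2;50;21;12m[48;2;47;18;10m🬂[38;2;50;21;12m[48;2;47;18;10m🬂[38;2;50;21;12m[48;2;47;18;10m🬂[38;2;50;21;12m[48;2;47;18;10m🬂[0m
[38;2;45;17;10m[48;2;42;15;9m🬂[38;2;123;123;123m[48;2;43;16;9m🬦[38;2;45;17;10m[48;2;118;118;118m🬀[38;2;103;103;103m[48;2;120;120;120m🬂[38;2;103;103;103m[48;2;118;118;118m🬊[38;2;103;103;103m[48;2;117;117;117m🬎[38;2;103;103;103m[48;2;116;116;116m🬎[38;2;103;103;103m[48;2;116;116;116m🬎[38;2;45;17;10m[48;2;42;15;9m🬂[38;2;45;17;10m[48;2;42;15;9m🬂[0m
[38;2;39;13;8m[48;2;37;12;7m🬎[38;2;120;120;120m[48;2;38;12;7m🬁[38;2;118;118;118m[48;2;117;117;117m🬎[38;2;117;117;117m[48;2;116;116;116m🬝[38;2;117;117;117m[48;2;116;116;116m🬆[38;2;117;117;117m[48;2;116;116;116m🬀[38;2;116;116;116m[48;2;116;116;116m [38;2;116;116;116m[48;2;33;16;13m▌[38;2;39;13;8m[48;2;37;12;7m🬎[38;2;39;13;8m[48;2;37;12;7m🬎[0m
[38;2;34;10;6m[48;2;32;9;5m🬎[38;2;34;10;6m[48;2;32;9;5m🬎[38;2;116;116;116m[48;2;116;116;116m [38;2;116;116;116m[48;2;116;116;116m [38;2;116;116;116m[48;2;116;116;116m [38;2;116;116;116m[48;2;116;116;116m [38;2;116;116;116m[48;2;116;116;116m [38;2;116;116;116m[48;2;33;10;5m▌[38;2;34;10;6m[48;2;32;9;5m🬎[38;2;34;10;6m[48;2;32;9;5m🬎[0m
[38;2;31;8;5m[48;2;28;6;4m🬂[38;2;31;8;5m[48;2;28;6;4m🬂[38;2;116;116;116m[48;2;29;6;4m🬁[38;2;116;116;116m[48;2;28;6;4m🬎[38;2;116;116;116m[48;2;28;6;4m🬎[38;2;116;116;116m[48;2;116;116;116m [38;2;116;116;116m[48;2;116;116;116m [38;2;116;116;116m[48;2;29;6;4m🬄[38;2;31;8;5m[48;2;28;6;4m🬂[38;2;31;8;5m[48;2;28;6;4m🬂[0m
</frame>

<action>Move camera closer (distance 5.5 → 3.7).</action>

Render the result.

<frame>
[38;2;50;21;12m[48;2;137;137;137m🬂[38;2;50;21;12m[48;2;135;135;135m🬂[38;2;50;21;12m[48;2;132;132;132m🬂[38;2;50;21;12m[48;2;128;128;128m🬂[38;2;50;21;12m[48;2;124;124;124m🬂[38;2;50;21;12m[48;2;120;120;120m🬂[38;2;50;21;12m[48;2;118;118;118m🬂[38;2;50;21;12m[48;2;116;116;116m🬂[38;2;50;21;12m[48;2;116;116;116m🬂[38;2;50;21;12m[48;2;116;116;116m🬂[0m
[38;2;129;129;129m[48;2;124;124;124m🬆[38;2;128;128;128m[48;2;123;123;123m🬆[38;2;125;125;125m[48;2;121;121;121m🬆[38;2;123;123;123m[48;2;120;120;120m🬆[38;2;120;120;120m[48;2;118;118;118m🬆[38;2;118;118;118m[48;2;117;117;117m🬆[38;2;117;117;117m[48;2;116;116;116m🬆[38;2;116;116;116m[48;2;116;116;116m [38;2;116;116;116m[48;2;116;116;116m [38;2;116;116;116m[48;2;116;116;116m [0m
[38;2;121;121;121m[48;2;118;118;118m🬂[38;2;119;119;119m[48;2;117;117;117m🬆[38;2;118;118;118m[48;2;117;117;117m🬎[38;2;117;117;117m[48;2;116;116;116m🬝[38;2;117;117;117m[48;2;116;116;116m🬆[38;2;117;117;117m[48;2;116;116;116m🬀[38;2;116;116;116m[48;2;116;116;116m [38;2;116;116;116m[48;2;116;116;116m [38;2;116;116;116m[48;2;116;116;116m [38;2;116;116;116m[48;2;116;116;116m [0m
[38;2;117;117;117m[48;2;116;116;116m🬆[38;2;117;117;117m[48;2;116;116;116m🬂[38;2;116;116;116m[48;2;116;116;116m [38;2;116;116;116m[48;2;116;116;116m [38;2;116;116;116m[48;2;116;116;116m [38;2;116;116;116m[48;2;116;116;116m [38;2;116;116;116m[48;2;116;116;116m [38;2;116;116;116m[48;2;116;116;116m [38;2;116;116;116m[48;2;116;116;116m [38;2;116;116;116m[48;2;72;72;72m🬝[0m
[38;2;116;116;116m[48;2;29;7;4m▐[38;2;116;116;116m[48;2;116;116;116m [38;2;116;116;116m[48;2;116;116;116m [38;2;116;116;116m[48;2;116;116;116m [38;2;116;116;116m[48;2;116;116;116m [38;2;116;116;116m[48;2;116;116;116m [38;2;116;116;116m[48;2;116;116;116m [38;2;116;116;116m[48;2;116;116;116m [38;2;116;116;116m[48;2;116;116;116m [38;2;116;116;116m[48;2;29;7;4m▌[0m
</frame>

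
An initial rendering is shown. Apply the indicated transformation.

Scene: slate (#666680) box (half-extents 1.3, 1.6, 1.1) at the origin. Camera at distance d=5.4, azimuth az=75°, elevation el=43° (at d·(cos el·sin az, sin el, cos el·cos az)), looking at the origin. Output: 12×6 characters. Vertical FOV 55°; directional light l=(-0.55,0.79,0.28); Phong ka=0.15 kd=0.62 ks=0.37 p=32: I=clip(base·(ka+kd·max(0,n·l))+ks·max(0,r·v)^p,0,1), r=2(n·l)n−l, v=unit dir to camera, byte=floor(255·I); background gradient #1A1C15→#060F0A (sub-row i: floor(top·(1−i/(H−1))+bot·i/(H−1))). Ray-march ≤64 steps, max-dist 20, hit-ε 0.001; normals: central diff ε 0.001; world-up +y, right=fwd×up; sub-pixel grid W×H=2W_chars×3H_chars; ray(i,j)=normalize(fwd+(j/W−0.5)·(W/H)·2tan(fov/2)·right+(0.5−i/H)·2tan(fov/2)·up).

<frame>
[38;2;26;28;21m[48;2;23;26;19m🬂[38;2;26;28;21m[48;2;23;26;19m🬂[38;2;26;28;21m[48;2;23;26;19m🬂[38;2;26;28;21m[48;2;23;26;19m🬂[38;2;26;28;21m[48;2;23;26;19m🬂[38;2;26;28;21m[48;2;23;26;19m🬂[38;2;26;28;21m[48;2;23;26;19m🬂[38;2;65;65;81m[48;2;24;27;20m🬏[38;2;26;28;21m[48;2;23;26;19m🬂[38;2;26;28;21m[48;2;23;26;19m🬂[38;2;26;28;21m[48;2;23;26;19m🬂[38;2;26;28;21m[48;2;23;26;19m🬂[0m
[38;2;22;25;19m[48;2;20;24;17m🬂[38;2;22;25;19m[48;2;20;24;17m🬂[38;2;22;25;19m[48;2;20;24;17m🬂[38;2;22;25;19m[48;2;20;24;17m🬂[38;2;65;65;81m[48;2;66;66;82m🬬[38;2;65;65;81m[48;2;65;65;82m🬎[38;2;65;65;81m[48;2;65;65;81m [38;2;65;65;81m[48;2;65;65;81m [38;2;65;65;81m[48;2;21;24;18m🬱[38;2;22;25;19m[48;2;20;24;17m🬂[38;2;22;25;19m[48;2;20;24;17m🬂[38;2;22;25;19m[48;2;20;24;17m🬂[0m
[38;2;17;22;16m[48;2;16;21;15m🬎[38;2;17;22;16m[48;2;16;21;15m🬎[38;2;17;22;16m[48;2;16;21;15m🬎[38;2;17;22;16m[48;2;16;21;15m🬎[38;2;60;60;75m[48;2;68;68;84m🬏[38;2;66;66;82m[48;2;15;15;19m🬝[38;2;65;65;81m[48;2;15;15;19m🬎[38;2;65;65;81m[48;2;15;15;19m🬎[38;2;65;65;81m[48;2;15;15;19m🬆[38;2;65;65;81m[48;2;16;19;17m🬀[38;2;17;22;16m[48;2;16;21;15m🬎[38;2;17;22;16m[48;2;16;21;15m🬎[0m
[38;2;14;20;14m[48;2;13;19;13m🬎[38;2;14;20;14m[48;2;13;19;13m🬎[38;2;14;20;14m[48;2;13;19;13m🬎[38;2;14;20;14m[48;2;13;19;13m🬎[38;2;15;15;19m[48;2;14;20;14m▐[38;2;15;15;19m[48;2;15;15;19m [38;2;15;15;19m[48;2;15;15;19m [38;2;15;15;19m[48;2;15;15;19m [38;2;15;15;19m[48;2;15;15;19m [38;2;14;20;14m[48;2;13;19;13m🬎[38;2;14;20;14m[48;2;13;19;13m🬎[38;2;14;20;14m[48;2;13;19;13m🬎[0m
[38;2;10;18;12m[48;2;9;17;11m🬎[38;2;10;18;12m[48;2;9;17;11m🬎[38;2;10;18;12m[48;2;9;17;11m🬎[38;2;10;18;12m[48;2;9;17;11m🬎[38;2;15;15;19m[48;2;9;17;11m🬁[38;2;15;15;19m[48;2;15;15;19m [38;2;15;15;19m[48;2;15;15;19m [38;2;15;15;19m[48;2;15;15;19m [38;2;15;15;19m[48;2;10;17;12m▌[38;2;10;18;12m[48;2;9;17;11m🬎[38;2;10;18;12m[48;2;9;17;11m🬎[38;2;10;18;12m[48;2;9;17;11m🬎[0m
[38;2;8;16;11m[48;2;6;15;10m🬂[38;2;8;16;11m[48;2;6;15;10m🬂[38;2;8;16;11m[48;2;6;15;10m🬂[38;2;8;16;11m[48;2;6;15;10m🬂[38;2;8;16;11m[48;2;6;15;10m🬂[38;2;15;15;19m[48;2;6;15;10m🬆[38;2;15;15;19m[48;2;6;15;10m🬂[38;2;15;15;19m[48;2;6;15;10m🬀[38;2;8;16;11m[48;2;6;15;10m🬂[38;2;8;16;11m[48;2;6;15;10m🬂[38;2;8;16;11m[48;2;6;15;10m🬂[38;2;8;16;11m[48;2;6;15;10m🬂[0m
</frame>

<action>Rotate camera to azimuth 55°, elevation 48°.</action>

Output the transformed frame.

<frame>
[38;2;26;28;21m[48;2;23;26;19m🬂[38;2;26;28;21m[48;2;23;26;19m🬂[38;2;26;28;21m[48;2;23;26;19m🬂[38;2;26;28;21m[48;2;23;26;19m🬂[38;2;26;28;21m[48;2;23;26;19m🬂[38;2;24;27;20m[48;2;65;65;81m🬝[38;2;25;27;20m[48;2;65;65;81m🬎[38;2;26;28;21m[48;2;23;26;19m🬂[38;2;26;28;21m[48;2;23;26;19m🬂[38;2;26;28;21m[48;2;23;26;19m🬂[38;2;26;28;21m[48;2;23;26;19m🬂[38;2;26;28;21m[48;2;23;26;19m🬂[0m
[38;2;22;25;19m[48;2;20;24;17m🬂[38;2;22;25;19m[48;2;20;24;17m🬂[38;2;22;25;19m[48;2;20;24;17m🬂[38;2;21;24;18m[48;2;65;65;81m🬒[38;2;65;65;81m[48;2;65;65;81m [38;2;65;65;81m[48;2;65;65;81m [38;2;65;65;81m[48;2;65;65;81m [38;2;65;65;81m[48;2;22;25;19m🬺[38;2;65;65;81m[48;2;21;24;18m🬱[38;2;65;65;81m[48;2;21;24;18m🬏[38;2;22;25;19m[48;2;20;24;17m🬂[38;2;22;25;19m[48;2;20;24;17m🬂[0m
[38;2;17;22;16m[48;2;16;21;15m🬎[38;2;17;22;16m[48;2;16;21;15m🬎[38;2;17;22;16m[48;2;16;21;15m🬎[38;2;33;33;41m[48;2;17;22;16m▐[38;2;65;65;81m[48;2;33;33;41m🬊[38;2;65;65;81m[48;2;65;65;82m🬬[38;2;65;65;81m[48;2;65;65;81m [38;2;65;65;81m[48;2;15;15;19m🬝[38;2;65;65;81m[48;2;15;15;19m🬆[38;2;65;65;81m[48;2;15;17;17m🬀[38;2;17;22;16m[48;2;16;21;15m🬎[38;2;17;22;16m[48;2;16;21;15m🬎[0m
[38;2;14;20;14m[48;2;13;19;13m🬎[38;2;14;20;14m[48;2;13;19;13m🬎[38;2;14;20;14m[48;2;13;19;13m🬎[38;2;14;20;14m[48;2;13;19;13m🬎[38;2;33;33;41m[48;2;33;33;41m [38;2;33;33;41m[48;2;65;65;82m🬺[38;2;65;65;81m[48;2;15;15;19m🬂[38;2;15;15;19m[48;2;15;15;19m [38;2;15;15;19m[48;2;15;15;19m [38;2;14;20;14m[48;2;13;19;13m🬎[38;2;14;20;14m[48;2;13;19;13m🬎[38;2;14;20;14m[48;2;13;19;13m🬎[0m
[38;2;10;18;12m[48;2;9;17;11m🬎[38;2;10;18;12m[48;2;9;17;11m🬎[38;2;10;18;12m[48;2;9;17;11m🬎[38;2;10;18;12m[48;2;9;17;11m🬎[38;2;33;33;41m[48;2;9;17;11m🬁[38;2;33;33;41m[48;2;33;33;41m [38;2;15;15;19m[48;2;15;15;19m [38;2;15;15;19m[48;2;9;17;11m🬝[38;2;15;15;19m[48;2;9;17;11m🬄[38;2;10;18;12m[48;2;9;17;11m🬎[38;2;10;18;12m[48;2;9;17;11m🬎[38;2;10;18;12m[48;2;9;17;11m🬎[0m
[38;2;8;16;11m[48;2;6;15;10m🬂[38;2;8;16;11m[48;2;6;15;10m🬂[38;2;8;16;11m[48;2;6;15;10m🬂[38;2;8;16;11m[48;2;6;15;10m🬂[38;2;8;16;11m[48;2;6;15;10m🬂[38;2;33;33;41m[48;2;6;15;10m🬁[38;2;15;15;19m[48;2;6;15;10m🬆[38;2;8;16;11m[48;2;6;15;10m🬂[38;2;8;16;11m[48;2;6;15;10m🬂[38;2;8;16;11m[48;2;6;15;10m🬂[38;2;8;16;11m[48;2;6;15;10m🬂[38;2;8;16;11m[48;2;6;15;10m🬂[0m
</frame>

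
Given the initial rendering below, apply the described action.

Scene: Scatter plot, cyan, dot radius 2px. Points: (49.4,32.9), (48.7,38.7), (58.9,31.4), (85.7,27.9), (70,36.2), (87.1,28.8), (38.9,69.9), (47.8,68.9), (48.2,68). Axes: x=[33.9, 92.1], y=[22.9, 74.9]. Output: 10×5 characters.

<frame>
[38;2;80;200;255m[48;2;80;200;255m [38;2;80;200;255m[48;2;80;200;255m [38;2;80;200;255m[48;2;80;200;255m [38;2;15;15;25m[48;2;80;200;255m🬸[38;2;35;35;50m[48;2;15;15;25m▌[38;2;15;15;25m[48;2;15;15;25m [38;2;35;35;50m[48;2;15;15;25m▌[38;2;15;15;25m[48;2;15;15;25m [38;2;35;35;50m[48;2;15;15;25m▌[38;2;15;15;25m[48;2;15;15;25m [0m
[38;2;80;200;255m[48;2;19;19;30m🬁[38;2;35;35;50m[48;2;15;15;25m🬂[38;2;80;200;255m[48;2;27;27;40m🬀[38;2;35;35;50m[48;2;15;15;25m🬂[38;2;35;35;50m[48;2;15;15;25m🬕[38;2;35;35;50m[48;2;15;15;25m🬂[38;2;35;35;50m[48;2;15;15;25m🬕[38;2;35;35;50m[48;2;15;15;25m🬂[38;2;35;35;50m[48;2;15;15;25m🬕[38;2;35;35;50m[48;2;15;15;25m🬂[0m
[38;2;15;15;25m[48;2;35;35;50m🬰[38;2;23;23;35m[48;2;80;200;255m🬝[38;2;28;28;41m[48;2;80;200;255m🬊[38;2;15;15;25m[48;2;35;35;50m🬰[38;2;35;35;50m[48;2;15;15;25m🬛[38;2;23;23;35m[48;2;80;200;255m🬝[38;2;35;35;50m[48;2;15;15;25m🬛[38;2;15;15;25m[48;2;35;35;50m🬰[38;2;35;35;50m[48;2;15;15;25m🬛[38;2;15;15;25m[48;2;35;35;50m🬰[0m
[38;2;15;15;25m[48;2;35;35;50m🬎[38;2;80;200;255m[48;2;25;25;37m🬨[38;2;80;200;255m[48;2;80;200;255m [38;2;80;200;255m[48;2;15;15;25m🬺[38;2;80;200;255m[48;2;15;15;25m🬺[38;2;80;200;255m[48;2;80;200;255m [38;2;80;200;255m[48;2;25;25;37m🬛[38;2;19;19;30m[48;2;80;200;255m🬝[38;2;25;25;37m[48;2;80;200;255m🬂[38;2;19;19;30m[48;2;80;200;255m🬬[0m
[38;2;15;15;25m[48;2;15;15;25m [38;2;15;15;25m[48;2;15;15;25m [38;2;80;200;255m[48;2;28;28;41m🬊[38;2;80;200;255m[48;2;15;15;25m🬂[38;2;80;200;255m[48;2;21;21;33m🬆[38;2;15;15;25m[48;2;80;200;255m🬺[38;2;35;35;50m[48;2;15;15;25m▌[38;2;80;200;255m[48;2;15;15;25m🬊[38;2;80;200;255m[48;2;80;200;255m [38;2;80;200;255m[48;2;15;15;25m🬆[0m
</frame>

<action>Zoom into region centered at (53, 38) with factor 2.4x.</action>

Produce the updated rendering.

<frame>
[38;2;15;15;25m[48;2;15;15;25m [38;2;15;15;25m[48;2;15;15;25m [38;2;35;35;50m[48;2;15;15;25m▌[38;2;15;15;25m[48;2;15;15;25m [38;2;35;35;50m[48;2;15;15;25m▌[38;2;15;15;25m[48;2;15;15;25m [38;2;35;35;50m[48;2;15;15;25m▌[38;2;15;15;25m[48;2;15;15;25m [38;2;35;35;50m[48;2;15;15;25m▌[38;2;15;15;25m[48;2;15;15;25m [0m
[38;2;35;35;50m[48;2;15;15;25m🬂[38;2;35;35;50m[48;2;15;15;25m🬂[38;2;31;31;45m[48;2;80;200;255m🬝[38;2;80;200;255m[48;2;28;28;41m🬱[38;2;35;35;50m[48;2;15;15;25m🬕[38;2;35;35;50m[48;2;15;15;25m🬂[38;2;35;35;50m[48;2;15;15;25m🬕[38;2;35;35;50m[48;2;15;15;25m🬂[38;2;35;35;50m[48;2;15;15;25m🬕[38;2;35;35;50m[48;2;15;15;25m🬂[0m
[38;2;15;15;25m[48;2;35;35;50m🬰[38;2;15;15;25m[48;2;35;35;50m🬰[38;2;80;200;255m[48;2;28;28;41m🬊[38;2;80;200;255m[48;2;15;15;25m🬝[38;2;80;200;255m[48;2;27;27;40m🬀[38;2;15;15;25m[48;2;35;35;50m🬰[38;2;35;35;50m[48;2;15;15;25m🬛[38;2;15;15;25m[48;2;35;35;50m🬰[38;2;35;35;50m[48;2;15;15;25m🬛[38;2;15;15;25m[48;2;35;35;50m🬰[0m
[38;2;15;15;25m[48;2;35;35;50m🬎[38;2;15;15;25m[48;2;35;35;50m🬎[38;2;35;35;50m[48;2;80;200;255m🬐[38;2;80;200;255m[48;2;80;200;255m [38;2;27;27;40m[48;2;80;200;255m🬸[38;2;15;15;25m[48;2;35;35;50m🬎[38;2;28;28;41m[48;2;80;200;255m🬆[38;2;80;200;255m[48;2;15;15;25m🬺[38;2;27;27;40m[48;2;80;200;255m🬬[38;2;15;15;25m[48;2;35;35;50m🬎[0m
[38;2;15;15;25m[48;2;15;15;25m [38;2;15;15;25m[48;2;15;15;25m [38;2;35;35;50m[48;2;15;15;25m▌[38;2;80;200;255m[48;2;15;15;25m🬀[38;2;35;35;50m[48;2;15;15;25m▌[38;2;15;15;25m[48;2;15;15;25m [38;2;80;200;255m[48;2;27;27;40m🬁[38;2;80;200;255m[48;2;15;15;25m🬆[38;2;35;35;50m[48;2;15;15;25m▌[38;2;15;15;25m[48;2;15;15;25m [0m
</frame>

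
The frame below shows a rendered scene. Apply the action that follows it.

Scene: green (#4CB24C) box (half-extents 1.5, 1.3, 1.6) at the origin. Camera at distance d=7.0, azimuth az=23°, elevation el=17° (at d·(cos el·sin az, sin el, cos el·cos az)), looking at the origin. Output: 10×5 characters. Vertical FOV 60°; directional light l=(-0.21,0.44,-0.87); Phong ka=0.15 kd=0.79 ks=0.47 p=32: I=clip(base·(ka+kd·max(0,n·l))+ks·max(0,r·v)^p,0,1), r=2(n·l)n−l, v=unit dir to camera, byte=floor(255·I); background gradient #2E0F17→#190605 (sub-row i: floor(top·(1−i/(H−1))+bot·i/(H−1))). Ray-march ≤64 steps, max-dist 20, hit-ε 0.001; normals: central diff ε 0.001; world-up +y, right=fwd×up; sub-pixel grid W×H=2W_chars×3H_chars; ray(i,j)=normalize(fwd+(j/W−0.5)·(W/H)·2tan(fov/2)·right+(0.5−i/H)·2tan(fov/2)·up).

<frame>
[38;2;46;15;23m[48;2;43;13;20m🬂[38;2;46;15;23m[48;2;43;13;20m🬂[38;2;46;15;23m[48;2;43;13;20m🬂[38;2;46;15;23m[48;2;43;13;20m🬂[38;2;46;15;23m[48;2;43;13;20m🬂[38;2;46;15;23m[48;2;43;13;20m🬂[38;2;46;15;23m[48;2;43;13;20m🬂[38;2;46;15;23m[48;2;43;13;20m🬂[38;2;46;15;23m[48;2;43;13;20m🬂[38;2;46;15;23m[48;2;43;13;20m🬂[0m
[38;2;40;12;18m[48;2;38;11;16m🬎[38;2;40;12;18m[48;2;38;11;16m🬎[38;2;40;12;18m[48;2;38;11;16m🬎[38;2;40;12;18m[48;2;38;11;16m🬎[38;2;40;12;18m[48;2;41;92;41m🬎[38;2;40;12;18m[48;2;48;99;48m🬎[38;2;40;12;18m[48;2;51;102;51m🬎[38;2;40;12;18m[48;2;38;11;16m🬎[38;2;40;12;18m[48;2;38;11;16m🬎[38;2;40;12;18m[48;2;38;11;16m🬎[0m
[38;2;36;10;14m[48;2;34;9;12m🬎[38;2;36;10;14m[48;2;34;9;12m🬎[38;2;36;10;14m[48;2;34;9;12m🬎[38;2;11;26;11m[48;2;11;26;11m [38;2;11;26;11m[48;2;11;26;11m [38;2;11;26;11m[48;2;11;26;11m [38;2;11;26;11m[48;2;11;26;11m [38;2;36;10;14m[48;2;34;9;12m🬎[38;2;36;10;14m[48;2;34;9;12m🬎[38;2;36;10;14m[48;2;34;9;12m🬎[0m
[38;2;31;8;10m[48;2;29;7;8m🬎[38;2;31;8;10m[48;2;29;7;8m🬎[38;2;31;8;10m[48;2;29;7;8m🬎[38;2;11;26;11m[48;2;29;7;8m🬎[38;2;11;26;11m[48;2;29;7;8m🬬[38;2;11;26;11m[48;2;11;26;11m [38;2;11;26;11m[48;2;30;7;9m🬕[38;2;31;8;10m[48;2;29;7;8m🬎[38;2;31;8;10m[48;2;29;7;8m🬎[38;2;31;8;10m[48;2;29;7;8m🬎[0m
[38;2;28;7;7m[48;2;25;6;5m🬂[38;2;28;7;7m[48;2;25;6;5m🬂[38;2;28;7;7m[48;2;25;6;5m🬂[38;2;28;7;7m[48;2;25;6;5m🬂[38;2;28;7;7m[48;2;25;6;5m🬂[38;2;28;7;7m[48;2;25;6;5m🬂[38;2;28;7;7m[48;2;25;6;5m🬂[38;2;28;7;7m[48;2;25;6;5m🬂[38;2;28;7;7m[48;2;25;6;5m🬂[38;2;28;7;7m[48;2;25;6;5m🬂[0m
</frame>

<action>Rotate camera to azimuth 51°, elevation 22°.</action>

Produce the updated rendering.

<frame>
[38;2;46;15;23m[48;2;43;13;20m🬂[38;2;46;15;23m[48;2;43;13;20m🬂[38;2;46;15;23m[48;2;43;13;20m🬂[38;2;46;15;23m[48;2;43;13;20m🬂[38;2;46;15;23m[48;2;43;13;20m🬂[38;2;46;15;23m[48;2;43;13;20m🬂[38;2;46;15;23m[48;2;43;13;20m🬂[38;2;46;15;23m[48;2;43;13;20m🬂[38;2;46;15;23m[48;2;43;13;20m🬂[38;2;46;15;23m[48;2;43;13;20m🬂[0m
[38;2;40;12;18m[48;2;38;11;16m🬎[38;2;40;12;18m[48;2;38;11;16m🬎[38;2;40;12;18m[48;2;38;11;16m🬎[38;2;40;12;18m[48;2;37;88;37m🬎[38;2;40;12;18m[48;2;37;88;37m🬎[38;2;40;12;18m[48;2;37;88;37m🬎[38;2;40;12;18m[48;2;39;89;39m🬎[38;2;40;12;18m[48;2;38;11;16m🬎[38;2;40;12;18m[48;2;38;11;16m🬎[38;2;40;12;18m[48;2;38;11;16m🬎[0m
[38;2;36;10;14m[48;2;34;9;12m🬎[38;2;36;10;14m[48;2;34;9;12m🬎[38;2;36;10;14m[48;2;34;9;12m🬎[38;2;11;26;11m[48;2;34;9;12m🬬[38;2;11;26;11m[48;2;37;88;37m🬺[38;2;37;88;37m[48;2;11;26;11m🬀[38;2;11;26;11m[48;2;11;26;11m [38;2;11;26;11m[48;2;35;10;13m▌[38;2;36;10;14m[48;2;34;9;12m🬎[38;2;36;10;14m[48;2;34;9;12m🬎[0m
[38;2;31;8;10m[48;2;29;7;8m🬎[38;2;31;8;10m[48;2;29;7;8m🬎[38;2;31;8;10m[48;2;29;7;8m🬎[38;2;30;7;9m[48;2;11;26;11m🬲[38;2;11;26;11m[48;2;11;26;11m [38;2;11;26;11m[48;2;11;26;11m [38;2;11;26;11m[48;2;29;7;8m🬎[38;2;31;8;10m[48;2;29;7;8m🬎[38;2;31;8;10m[48;2;29;7;8m🬎[38;2;31;8;10m[48;2;29;7;8m🬎[0m
[38;2;28;7;7m[48;2;25;6;5m🬂[38;2;28;7;7m[48;2;25;6;5m🬂[38;2;28;7;7m[48;2;25;6;5m🬂[38;2;28;7;7m[48;2;25;6;5m🬂[38;2;26;6;5m[48;2;11;26;11m🬺[38;2;28;7;7m[48;2;25;6;5m🬂[38;2;28;7;7m[48;2;25;6;5m🬂[38;2;28;7;7m[48;2;25;6;5m🬂[38;2;28;7;7m[48;2;25;6;5m🬂[38;2;28;7;7m[48;2;25;6;5m🬂[0m
</frame>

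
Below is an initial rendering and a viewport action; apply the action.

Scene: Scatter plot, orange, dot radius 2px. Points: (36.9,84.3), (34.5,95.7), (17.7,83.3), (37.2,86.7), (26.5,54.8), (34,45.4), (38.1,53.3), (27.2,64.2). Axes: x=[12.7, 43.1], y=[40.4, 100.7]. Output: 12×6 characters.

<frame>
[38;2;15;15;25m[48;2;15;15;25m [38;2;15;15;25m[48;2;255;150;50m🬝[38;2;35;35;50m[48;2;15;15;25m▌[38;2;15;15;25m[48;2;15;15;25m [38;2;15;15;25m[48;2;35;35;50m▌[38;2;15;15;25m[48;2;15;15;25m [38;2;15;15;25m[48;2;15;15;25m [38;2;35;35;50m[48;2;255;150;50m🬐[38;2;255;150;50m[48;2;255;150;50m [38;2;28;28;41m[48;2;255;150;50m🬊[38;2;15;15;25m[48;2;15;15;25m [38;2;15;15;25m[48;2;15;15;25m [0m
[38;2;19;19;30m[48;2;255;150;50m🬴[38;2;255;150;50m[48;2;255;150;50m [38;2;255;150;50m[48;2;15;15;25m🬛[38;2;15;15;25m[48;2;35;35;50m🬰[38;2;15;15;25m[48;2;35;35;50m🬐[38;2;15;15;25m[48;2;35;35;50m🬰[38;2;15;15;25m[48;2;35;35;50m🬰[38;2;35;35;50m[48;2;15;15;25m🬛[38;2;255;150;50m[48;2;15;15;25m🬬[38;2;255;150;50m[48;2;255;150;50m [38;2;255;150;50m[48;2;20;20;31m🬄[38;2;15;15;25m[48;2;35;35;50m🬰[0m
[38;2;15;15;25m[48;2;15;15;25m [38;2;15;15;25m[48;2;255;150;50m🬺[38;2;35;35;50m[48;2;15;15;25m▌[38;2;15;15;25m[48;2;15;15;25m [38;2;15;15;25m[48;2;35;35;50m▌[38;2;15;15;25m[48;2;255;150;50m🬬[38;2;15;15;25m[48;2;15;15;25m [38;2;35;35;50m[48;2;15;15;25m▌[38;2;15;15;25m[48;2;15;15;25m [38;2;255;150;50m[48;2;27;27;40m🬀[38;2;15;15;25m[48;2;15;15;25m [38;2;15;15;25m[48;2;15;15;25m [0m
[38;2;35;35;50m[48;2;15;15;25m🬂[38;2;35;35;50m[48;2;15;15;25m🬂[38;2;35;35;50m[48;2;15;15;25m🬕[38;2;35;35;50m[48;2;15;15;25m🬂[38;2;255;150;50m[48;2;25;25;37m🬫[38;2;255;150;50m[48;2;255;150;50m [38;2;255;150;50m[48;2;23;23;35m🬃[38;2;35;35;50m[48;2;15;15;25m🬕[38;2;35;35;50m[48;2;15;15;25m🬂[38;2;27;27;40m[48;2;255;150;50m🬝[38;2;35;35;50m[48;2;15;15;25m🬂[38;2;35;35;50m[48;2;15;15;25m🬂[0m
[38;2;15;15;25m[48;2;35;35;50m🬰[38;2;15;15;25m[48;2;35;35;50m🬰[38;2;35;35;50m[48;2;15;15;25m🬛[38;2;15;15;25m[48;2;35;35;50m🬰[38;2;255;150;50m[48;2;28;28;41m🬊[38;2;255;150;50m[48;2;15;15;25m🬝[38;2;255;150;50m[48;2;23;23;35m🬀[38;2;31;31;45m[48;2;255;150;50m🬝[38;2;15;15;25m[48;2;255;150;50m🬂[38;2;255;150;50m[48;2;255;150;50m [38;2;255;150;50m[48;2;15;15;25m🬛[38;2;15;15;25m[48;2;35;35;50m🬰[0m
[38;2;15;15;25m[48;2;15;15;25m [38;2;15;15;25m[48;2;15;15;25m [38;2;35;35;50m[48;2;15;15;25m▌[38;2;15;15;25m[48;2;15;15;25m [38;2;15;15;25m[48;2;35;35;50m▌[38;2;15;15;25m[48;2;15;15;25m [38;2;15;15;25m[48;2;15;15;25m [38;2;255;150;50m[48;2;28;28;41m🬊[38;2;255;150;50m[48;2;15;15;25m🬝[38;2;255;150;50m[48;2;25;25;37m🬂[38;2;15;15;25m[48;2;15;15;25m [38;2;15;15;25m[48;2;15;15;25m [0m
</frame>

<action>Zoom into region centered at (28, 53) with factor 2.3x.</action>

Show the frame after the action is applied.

<frame>
[38;2;15;15;25m[48;2;15;15;25m [38;2;15;15;25m[48;2;15;15;25m [38;2;35;35;50m[48;2;15;15;25m▌[38;2;15;15;25m[48;2;15;15;25m [38;2;15;15;25m[48;2;255;150;50m🬐[38;2;255;150;50m[48;2;255;150;50m [38;2;15;15;25m[48;2;255;150;50m🬸[38;2;35;35;50m[48;2;15;15;25m▌[38;2;15;15;25m[48;2;15;15;25m [38;2;15;15;25m[48;2;35;35;50m▌[38;2;15;15;25m[48;2;15;15;25m [38;2;15;15;25m[48;2;15;15;25m [0m
[38;2;15;15;25m[48;2;35;35;50m🬰[38;2;15;15;25m[48;2;35;35;50m🬰[38;2;35;35;50m[48;2;15;15;25m🬛[38;2;15;15;25m[48;2;35;35;50m🬰[38;2;31;31;45m[48;2;255;150;50m🬬[38;2;255;150;50m[48;2;23;23;35m🬀[38;2;15;15;25m[48;2;35;35;50m🬰[38;2;35;35;50m[48;2;15;15;25m🬛[38;2;15;15;25m[48;2;35;35;50m🬰[38;2;15;15;25m[48;2;35;35;50m🬐[38;2;15;15;25m[48;2;35;35;50m🬰[38;2;15;15;25m[48;2;35;35;50m🬰[0m
[38;2;15;15;25m[48;2;15;15;25m [38;2;15;15;25m[48;2;15;15;25m [38;2;35;35;50m[48;2;15;15;25m▌[38;2;15;15;25m[48;2;255;150;50m🬐[38;2;255;150;50m[48;2;255;150;50m [38;2;15;15;25m[48;2;255;150;50m🬸[38;2;15;15;25m[48;2;15;15;25m [38;2;35;35;50m[48;2;15;15;25m▌[38;2;15;15;25m[48;2;15;15;25m [38;2;15;15;25m[48;2;35;35;50m▌[38;2;15;15;25m[48;2;15;15;25m [38;2;15;15;25m[48;2;15;15;25m [0m
[38;2;35;35;50m[48;2;15;15;25m🬂[38;2;35;35;50m[48;2;15;15;25m🬂[38;2;35;35;50m[48;2;15;15;25m🬕[38;2;35;35;50m[48;2;15;15;25m🬂[38;2;255;150;50m[48;2;27;27;40m🬀[38;2;35;35;50m[48;2;15;15;25m🬂[38;2;35;35;50m[48;2;15;15;25m🬂[38;2;35;35;50m[48;2;15;15;25m🬕[38;2;35;35;50m[48;2;15;15;25m🬂[38;2;35;35;50m[48;2;15;15;25m🬨[38;2;23;23;35m[48;2;255;150;50m🬝[38;2;35;35;50m[48;2;15;15;25m🬂[0m
[38;2;15;15;25m[48;2;35;35;50m🬰[38;2;15;15;25m[48;2;35;35;50m🬰[38;2;35;35;50m[48;2;15;15;25m🬛[38;2;15;15;25m[48;2;35;35;50m🬰[38;2;15;15;25m[48;2;35;35;50m🬐[38;2;15;15;25m[48;2;35;35;50m🬰[38;2;15;15;25m[48;2;35;35;50m🬰[38;2;35;35;50m[48;2;15;15;25m🬛[38;2;15;15;25m[48;2;35;35;50m🬰[38;2;27;27;40m[48;2;255;150;50m🬴[38;2;255;150;50m[48;2;255;150;50m [38;2;255;150;50m[48;2;15;15;25m🬛[0m
[38;2;15;15;25m[48;2;15;15;25m [38;2;15;15;25m[48;2;15;15;25m [38;2;35;35;50m[48;2;15;15;25m▌[38;2;15;15;25m[48;2;15;15;25m [38;2;15;15;25m[48;2;35;35;50m▌[38;2;15;15;25m[48;2;15;15;25m [38;2;15;15;25m[48;2;15;15;25m [38;2;35;35;50m[48;2;15;15;25m▌[38;2;15;15;25m[48;2;15;15;25m [38;2;15;15;25m[48;2;35;35;50m▌[38;2;15;15;25m[48;2;255;150;50m🬺[38;2;15;15;25m[48;2;15;15;25m [0m
</frame>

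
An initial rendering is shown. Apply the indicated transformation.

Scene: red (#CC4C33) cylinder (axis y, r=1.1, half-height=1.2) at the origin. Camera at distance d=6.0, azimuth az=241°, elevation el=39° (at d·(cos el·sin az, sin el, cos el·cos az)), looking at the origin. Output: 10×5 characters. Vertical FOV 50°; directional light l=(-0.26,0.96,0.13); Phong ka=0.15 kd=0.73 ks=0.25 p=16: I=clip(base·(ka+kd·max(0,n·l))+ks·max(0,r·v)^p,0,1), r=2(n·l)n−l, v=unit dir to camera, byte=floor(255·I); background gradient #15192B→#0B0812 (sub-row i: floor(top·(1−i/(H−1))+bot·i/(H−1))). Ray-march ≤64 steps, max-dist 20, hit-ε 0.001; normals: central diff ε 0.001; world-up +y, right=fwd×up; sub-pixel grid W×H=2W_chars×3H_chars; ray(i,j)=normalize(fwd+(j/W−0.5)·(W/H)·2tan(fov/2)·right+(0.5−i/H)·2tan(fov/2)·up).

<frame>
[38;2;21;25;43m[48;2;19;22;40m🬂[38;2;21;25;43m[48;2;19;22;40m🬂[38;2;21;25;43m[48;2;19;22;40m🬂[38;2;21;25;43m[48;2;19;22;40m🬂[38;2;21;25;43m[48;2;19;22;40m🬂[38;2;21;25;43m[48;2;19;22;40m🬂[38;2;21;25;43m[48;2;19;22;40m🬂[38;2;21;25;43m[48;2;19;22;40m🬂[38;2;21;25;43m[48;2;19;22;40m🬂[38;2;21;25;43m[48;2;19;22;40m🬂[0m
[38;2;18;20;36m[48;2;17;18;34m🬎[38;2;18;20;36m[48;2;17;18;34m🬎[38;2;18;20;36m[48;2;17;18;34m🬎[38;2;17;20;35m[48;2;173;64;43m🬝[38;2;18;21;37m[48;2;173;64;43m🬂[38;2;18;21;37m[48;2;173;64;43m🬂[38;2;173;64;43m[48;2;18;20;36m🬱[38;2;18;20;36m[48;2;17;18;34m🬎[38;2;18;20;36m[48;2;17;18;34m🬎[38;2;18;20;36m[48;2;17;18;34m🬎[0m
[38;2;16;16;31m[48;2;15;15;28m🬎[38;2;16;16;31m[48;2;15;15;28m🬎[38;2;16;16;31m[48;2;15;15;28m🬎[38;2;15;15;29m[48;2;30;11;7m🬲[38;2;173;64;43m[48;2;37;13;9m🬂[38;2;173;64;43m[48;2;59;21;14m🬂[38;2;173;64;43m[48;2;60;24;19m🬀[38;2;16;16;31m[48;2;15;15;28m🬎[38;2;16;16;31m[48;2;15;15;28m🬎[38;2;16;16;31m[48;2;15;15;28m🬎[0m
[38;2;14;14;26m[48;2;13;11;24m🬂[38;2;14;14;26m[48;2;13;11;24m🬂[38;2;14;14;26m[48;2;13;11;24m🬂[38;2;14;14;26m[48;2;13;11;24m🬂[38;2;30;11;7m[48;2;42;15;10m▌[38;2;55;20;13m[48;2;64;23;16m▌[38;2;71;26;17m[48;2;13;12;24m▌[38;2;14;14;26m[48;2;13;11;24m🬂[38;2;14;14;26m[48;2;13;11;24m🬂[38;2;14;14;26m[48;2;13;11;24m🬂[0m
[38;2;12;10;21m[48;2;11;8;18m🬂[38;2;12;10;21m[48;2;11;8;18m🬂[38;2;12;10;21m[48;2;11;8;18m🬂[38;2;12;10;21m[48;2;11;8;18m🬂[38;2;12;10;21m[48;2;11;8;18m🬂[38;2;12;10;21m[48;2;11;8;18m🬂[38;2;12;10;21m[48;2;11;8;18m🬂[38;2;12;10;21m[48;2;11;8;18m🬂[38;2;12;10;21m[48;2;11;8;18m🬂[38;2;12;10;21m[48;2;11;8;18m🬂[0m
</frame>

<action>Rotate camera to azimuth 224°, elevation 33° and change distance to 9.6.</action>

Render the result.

<frame>
[38;2;21;25;43m[48;2;19;22;40m🬂[38;2;21;25;43m[48;2;19;22;40m🬂[38;2;21;25;43m[48;2;19;22;40m🬂[38;2;21;25;43m[48;2;19;22;40m🬂[38;2;21;25;43m[48;2;19;22;40m🬂[38;2;21;25;43m[48;2;19;22;40m🬂[38;2;21;25;43m[48;2;19;22;40m🬂[38;2;21;25;43m[48;2;19;22;40m🬂[38;2;21;25;43m[48;2;19;22;40m🬂[38;2;21;25;43m[48;2;19;22;40m🬂[0m
[38;2;18;20;36m[48;2;17;18;34m🬎[38;2;18;20;36m[48;2;17;18;34m🬎[38;2;18;20;36m[48;2;17;18;34m🬎[38;2;18;20;36m[48;2;17;18;34m🬎[38;2;18;20;36m[48;2;17;18;34m🬎[38;2;173;64;43m[48;2;17;20;35m🬏[38;2;18;20;36m[48;2;17;18;34m🬎[38;2;18;20;36m[48;2;17;18;34m🬎[38;2;18;20;36m[48;2;17;18;34m🬎[38;2;18;20;36m[48;2;17;18;34m🬎[0m
[38;2;16;16;31m[48;2;15;15;28m🬎[38;2;16;16;31m[48;2;15;15;28m🬎[38;2;16;16;31m[48;2;15;15;28m🬎[38;2;16;16;31m[48;2;15;15;28m🬎[38;2;173;64;43m[48;2;21;14;20m🬁[38;2;173;64;43m[48;2;52;19;12m🬂[38;2;16;16;31m[48;2;15;15;28m🬎[38;2;16;16;31m[48;2;15;15;28m🬎[38;2;16;16;31m[48;2;15;15;28m🬎[38;2;16;16;31m[48;2;15;15;28m🬎[0m
[38;2;14;14;26m[48;2;13;11;24m🬂[38;2;14;14;26m[48;2;13;11;24m🬂[38;2;14;14;26m[48;2;13;11;24m🬂[38;2;14;14;26m[48;2;13;11;24m🬂[38;2;13;12;24m[48;2;30;11;7m🬲[38;2;52;19;12m[48;2;13;11;23m🬎[38;2;14;14;26m[48;2;13;11;24m🬂[38;2;14;14;26m[48;2;13;11;24m🬂[38;2;14;14;26m[48;2;13;11;24m🬂[38;2;14;14;26m[48;2;13;11;24m🬂[0m
[38;2;12;10;21m[48;2;11;8;18m🬂[38;2;12;10;21m[48;2;11;8;18m🬂[38;2;12;10;21m[48;2;11;8;18m🬂[38;2;12;10;21m[48;2;11;8;18m🬂[38;2;12;10;21m[48;2;11;8;18m🬂[38;2;12;10;21m[48;2;11;8;18m🬂[38;2;12;10;21m[48;2;11;8;18m🬂[38;2;12;10;21m[48;2;11;8;18m🬂[38;2;12;10;21m[48;2;11;8;18m🬂[38;2;12;10;21m[48;2;11;8;18m🬂[0m
</frame>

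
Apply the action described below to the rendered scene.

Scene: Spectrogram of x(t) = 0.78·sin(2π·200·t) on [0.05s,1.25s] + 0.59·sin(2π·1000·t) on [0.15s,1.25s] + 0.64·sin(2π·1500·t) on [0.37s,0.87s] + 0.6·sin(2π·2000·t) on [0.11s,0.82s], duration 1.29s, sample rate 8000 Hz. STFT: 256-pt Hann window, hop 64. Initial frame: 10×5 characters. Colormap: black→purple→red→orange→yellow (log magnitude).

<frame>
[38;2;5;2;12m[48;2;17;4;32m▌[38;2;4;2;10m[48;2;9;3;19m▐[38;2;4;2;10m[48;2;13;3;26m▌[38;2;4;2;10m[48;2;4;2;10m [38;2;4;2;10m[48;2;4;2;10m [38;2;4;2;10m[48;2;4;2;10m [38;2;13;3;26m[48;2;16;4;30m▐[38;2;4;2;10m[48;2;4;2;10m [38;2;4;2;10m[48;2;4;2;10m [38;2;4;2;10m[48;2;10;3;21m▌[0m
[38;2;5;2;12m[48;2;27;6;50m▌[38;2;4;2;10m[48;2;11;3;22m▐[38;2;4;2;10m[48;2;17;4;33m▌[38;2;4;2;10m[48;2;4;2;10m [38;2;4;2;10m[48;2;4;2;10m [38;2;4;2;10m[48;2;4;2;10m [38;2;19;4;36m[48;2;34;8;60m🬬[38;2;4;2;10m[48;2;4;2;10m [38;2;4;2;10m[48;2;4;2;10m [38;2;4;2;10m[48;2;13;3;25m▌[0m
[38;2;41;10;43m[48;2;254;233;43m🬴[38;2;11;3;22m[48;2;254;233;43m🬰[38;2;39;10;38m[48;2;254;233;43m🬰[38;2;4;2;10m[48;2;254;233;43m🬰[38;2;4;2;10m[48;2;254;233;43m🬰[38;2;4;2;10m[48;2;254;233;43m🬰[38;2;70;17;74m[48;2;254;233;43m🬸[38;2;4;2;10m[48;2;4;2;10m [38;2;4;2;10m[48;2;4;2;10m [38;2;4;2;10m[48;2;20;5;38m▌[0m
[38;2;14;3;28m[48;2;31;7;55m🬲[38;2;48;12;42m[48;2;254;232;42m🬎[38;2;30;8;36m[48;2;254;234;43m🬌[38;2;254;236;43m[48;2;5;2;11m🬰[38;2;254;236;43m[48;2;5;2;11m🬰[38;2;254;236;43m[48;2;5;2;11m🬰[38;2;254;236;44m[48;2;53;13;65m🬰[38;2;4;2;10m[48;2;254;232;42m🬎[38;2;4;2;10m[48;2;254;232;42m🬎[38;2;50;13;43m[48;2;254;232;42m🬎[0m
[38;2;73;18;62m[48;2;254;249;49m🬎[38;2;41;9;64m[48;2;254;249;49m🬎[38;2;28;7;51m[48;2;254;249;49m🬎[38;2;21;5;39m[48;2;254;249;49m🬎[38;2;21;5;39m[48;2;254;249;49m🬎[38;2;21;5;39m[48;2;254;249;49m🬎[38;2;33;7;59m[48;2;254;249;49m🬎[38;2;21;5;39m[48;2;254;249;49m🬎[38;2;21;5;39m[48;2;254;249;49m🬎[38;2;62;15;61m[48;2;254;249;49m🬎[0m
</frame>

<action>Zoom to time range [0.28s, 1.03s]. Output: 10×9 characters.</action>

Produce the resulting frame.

<frame>
[38;2;4;2;10m[48;2;4;2;10m [38;2;4;2;10m[48;2;13;3;25m▐[38;2;4;2;10m[48;2;4;2;10m [38;2;4;2;10m[48;2;4;2;10m [38;2;4;2;10m[48;2;4;2;10m [38;2;4;2;10m[48;2;4;2;10m [38;2;4;2;10m[48;2;4;2;10m [38;2;15;4;29m[48;2;16;4;30m🬝[38;2;4;2;10m[48;2;13;3;25m▐[38;2;4;2;10m[48;2;4;2;10m [0m
[38;2;4;2;10m[48;2;4;2;10m [38;2;4;2;10m[48;2;14;4;27m▐[38;2;4;2;10m[48;2;4;2;10m [38;2;4;2;10m[48;2;4;2;10m [38;2;4;2;10m[48;2;4;2;10m [38;2;4;2;10m[48;2;4;2;10m [38;2;4;2;10m[48;2;4;2;10m [38;2;16;4;30m[48;2;17;4;32m🬆[38;2;4;2;10m[48;2;14;4;27m▐[38;2;4;2;10m[48;2;4;2;10m [0m
[38;2;4;2;10m[48;2;4;2;10m [38;2;4;2;10m[48;2;16;4;30m▐[38;2;4;2;10m[48;2;4;2;10m [38;2;4;2;10m[48;2;4;2;10m [38;2;4;2;10m[48;2;4;2;10m [38;2;4;2;10m[48;2;4;2;10m [38;2;4;2;10m[48;2;4;2;10m [38;2;20;5;37m[48;2;24;6;43m🬎[38;2;4;2;10m[48;2;16;4;31m▐[38;2;4;2;10m[48;2;4;2;10m [0m
[38;2;4;2;10m[48;2;4;2;10m [38;2;4;2;10m[48;2;21;5;39m▐[38;2;4;2;10m[48;2;4;2;10m [38;2;4;2;10m[48;2;4;2;10m [38;2;4;2;10m[48;2;4;2;10m [38;2;4;2;10m[48;2;4;2;10m [38;2;4;2;10m[48;2;4;2;10m [38;2;31;7;56m[48;2;46;10;80m🬎[38;2;4;2;10m[48;2;21;5;39m▐[38;2;4;2;10m[48;2;4;2;10m [0m
[38;2;4;2;11m[48;2;254;233;43m🬰[38;2;20;5;38m[48;2;254;233;43m🬰[38;2;4;2;11m[48;2;254;233;43m🬰[38;2;4;2;11m[48;2;254;233;43m🬰[38;2;4;2;11m[48;2;254;233;43m🬰[38;2;4;2;11m[48;2;254;233;43m🬰[38;2;4;2;11m[48;2;254;233;43m🬰[38;2;163;50;75m[48;2;254;233;43m🬸[38;2;4;2;10m[48;2;36;8;64m▐[38;2;4;2;10m[48;2;4;2;10m [0m
[38;2;4;2;10m[48;2;4;2;10m [38;2;51;13;48m[48;2;252;207;32m🬂[38;2;4;2;10m[48;2;252;206;32m🬂[38;2;4;2;10m[48;2;252;206;32m🬂[38;2;4;2;10m[48;2;252;206;32m🬂[38;2;4;2;10m[48;2;252;206;32m🬂[38;2;4;2;10m[48;2;252;206;32m🬂[38;2;46;10;80m[48;2;252;206;32m🬂[38;2;27;7;29m[48;2;252;200;29m🬨[38;2;4;2;10m[48;2;4;2;10m [0m
[38;2;5;2;12m[48;2;254;232;42m🬎[38;2;33;8;46m[48;2;254;232;42m🬎[38;2;5;2;12m[48;2;254;232;42m🬎[38;2;5;2;12m[48;2;254;232;42m🬎[38;2;5;2;12m[48;2;254;232;42m🬎[38;2;5;2;12m[48;2;254;232;42m🬎[38;2;5;2;12m[48;2;254;232;42m🬎[38;2;22;5;41m[48;2;254;232;42m🬎[38;2;34;8;46m[48;2;254;232;42m🬎[38;2;5;2;12m[48;2;254;232;42m🬎[0m
[38;2;4;2;10m[48;2;5;2;12m🬎[38;2;27;6;50m[48;2;4;2;11m▌[38;2;4;2;10m[48;2;5;2;12m🬎[38;2;4;2;10m[48;2;5;2;12m🬎[38;2;4;2;10m[48;2;5;2;12m🬎[38;2;4;2;10m[48;2;5;2;12m🬎[38;2;4;2;10m[48;2;5;2;12m🬎[38;2;17;4;32m[48;2;16;4;31m🬎[38;2;28;6;50m[48;2;4;2;10m▌[38;2;4;2;10m[48;2;5;2;12m🬎[0m
[38;2;32;7;57m[48;2;254;249;49m🬰[38;2;39;9;66m[48;2;254;249;49m🬰[38;2;32;7;57m[48;2;254;249;49m🬰[38;2;32;7;57m[48;2;254;249;49m🬰[38;2;32;7;57m[48;2;254;249;49m🬰[38;2;32;7;57m[48;2;254;249;49m🬰[38;2;32;7;57m[48;2;254;249;49m🬰[38;2;35;8;62m[48;2;254;249;49m🬰[38;2;39;9;66m[48;2;254;249;49m🬰[38;2;32;7;57m[48;2;254;249;49m🬰[0m
</frame>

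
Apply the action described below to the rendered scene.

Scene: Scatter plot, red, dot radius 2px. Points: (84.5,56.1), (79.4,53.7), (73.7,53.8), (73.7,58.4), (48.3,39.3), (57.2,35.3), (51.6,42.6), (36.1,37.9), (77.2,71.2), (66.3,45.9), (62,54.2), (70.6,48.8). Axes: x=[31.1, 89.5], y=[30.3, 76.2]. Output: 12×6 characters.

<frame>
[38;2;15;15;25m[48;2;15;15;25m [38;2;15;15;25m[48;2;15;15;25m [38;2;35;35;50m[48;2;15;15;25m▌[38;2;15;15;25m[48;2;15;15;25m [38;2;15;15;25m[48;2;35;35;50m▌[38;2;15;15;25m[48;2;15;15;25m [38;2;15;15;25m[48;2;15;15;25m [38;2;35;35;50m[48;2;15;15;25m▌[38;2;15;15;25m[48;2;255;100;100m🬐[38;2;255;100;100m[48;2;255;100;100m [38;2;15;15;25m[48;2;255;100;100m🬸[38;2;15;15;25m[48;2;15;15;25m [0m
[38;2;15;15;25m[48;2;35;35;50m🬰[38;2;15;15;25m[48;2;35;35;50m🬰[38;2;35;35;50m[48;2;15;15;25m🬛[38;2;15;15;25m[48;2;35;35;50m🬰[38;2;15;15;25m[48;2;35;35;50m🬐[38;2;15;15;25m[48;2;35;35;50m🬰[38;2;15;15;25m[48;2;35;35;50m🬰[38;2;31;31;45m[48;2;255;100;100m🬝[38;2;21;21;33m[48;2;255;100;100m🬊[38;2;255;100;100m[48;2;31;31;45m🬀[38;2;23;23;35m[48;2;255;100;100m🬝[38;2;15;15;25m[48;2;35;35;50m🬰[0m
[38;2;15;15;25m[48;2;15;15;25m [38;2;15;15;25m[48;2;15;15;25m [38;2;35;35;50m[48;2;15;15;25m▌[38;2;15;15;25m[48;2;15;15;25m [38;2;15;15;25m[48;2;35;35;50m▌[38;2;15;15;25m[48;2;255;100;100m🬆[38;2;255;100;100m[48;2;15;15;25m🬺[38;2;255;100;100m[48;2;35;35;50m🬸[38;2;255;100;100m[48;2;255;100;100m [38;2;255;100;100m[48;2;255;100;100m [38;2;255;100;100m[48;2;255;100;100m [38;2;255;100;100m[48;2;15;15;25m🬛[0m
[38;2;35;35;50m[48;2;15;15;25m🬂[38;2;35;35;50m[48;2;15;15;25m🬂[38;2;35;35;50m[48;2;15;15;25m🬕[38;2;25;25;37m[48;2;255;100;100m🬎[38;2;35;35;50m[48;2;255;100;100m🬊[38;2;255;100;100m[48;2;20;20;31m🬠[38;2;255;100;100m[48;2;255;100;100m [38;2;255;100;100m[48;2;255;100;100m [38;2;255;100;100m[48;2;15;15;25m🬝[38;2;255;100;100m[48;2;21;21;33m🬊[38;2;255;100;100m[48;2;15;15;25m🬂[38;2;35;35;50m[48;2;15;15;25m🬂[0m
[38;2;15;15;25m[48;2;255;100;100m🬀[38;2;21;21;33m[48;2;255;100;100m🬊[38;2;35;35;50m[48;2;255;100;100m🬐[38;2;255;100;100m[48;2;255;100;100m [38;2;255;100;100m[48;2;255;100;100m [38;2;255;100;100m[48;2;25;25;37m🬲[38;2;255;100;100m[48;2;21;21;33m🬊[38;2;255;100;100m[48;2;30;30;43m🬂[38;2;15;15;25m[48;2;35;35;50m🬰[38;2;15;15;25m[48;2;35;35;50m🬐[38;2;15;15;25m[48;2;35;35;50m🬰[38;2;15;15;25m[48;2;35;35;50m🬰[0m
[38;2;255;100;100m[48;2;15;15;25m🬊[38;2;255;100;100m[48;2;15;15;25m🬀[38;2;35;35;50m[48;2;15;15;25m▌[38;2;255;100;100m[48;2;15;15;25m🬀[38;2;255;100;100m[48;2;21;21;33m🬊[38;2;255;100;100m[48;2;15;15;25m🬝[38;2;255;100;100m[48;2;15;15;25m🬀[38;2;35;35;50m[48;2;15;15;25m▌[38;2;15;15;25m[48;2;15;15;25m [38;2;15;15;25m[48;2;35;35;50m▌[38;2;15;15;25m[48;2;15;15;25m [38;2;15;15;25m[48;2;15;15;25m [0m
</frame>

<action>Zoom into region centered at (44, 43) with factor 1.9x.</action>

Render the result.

<frame>
[38;2;15;15;25m[48;2;15;15;25m [38;2;15;15;25m[48;2;15;15;25m [38;2;35;35;50m[48;2;15;15;25m▌[38;2;15;15;25m[48;2;15;15;25m [38;2;15;15;25m[48;2;35;35;50m▌[38;2;15;15;25m[48;2;15;15;25m [38;2;15;15;25m[48;2;15;15;25m [38;2;35;35;50m[48;2;15;15;25m▌[38;2;15;15;25m[48;2;15;15;25m [38;2;15;15;25m[48;2;35;35;50m▌[38;2;15;15;25m[48;2;15;15;25m [38;2;15;15;25m[48;2;15;15;25m [0m
[38;2;15;15;25m[48;2;35;35;50m🬰[38;2;15;15;25m[48;2;35;35;50m🬰[38;2;35;35;50m[48;2;15;15;25m🬛[38;2;15;15;25m[48;2;35;35;50m🬰[38;2;15;15;25m[48;2;35;35;50m🬐[38;2;15;15;25m[48;2;35;35;50m🬰[38;2;15;15;25m[48;2;35;35;50m🬰[38;2;35;35;50m[48;2;15;15;25m🬛[38;2;15;15;25m[48;2;35;35;50m🬰[38;2;15;15;25m[48;2;35;35;50m🬐[38;2;15;15;25m[48;2;35;35;50m🬰[38;2;15;15;25m[48;2;35;35;50m🬰[0m
[38;2;15;15;25m[48;2;15;15;25m [38;2;15;15;25m[48;2;15;15;25m [38;2;35;35;50m[48;2;15;15;25m▌[38;2;15;15;25m[48;2;15;15;25m [38;2;15;15;25m[48;2;35;35;50m▌[38;2;15;15;25m[48;2;15;15;25m [38;2;15;15;25m[48;2;15;15;25m [38;2;27;27;40m[48;2;255;100;100m🬝[38;2;15;15;25m[48;2;255;100;100m🬀[38;2;28;28;41m[48;2;255;100;100m🬊[38;2;15;15;25m[48;2;15;15;25m [38;2;15;15;25m[48;2;15;15;25m [0m
[38;2;35;35;50m[48;2;15;15;25m🬂[38;2;35;35;50m[48;2;15;15;25m🬂[38;2;35;35;50m[48;2;255;100;100m🬆[38;2;23;23;35m[48;2;255;100;100m🬬[38;2;35;35;50m[48;2;15;15;25m🬨[38;2;35;35;50m[48;2;15;15;25m🬂[38;2;28;28;41m[48;2;255;100;100m🬆[38;2;255;100;100m[48;2;35;35;50m🬺[38;2;255;100;100m[48;2;15;15;25m🬙[38;2;255;100;100m[48;2;27;27;40m🬀[38;2;23;23;35m[48;2;255;100;100m🬝[38;2;35;35;50m[48;2;15;15;25m🬂[0m
[38;2;15;15;25m[48;2;35;35;50m🬰[38;2;23;23;35m[48;2;255;100;100m🬺[38;2;255;100;100m[48;2;35;35;50m🬬[38;2;255;100;100m[48;2;21;21;33m🬆[38;2;15;15;25m[48;2;35;35;50m🬐[38;2;15;15;25m[48;2;35;35;50m🬰[38;2;23;23;35m[48;2;255;100;100m🬺[38;2;255;100;100m[48;2;28;28;41m🬆[38;2;15;15;25m[48;2;35;35;50m🬰[38;2;27;27;40m[48;2;255;100;100m🬴[38;2;255;100;100m[48;2;255;100;100m [38;2;255;100;100m[48;2;15;15;25m🬛[0m
[38;2;15;15;25m[48;2;15;15;25m [38;2;15;15;25m[48;2;15;15;25m [38;2;35;35;50m[48;2;15;15;25m▌[38;2;15;15;25m[48;2;15;15;25m [38;2;15;15;25m[48;2;35;35;50m▌[38;2;15;15;25m[48;2;15;15;25m [38;2;15;15;25m[48;2;15;15;25m [38;2;35;35;50m[48;2;15;15;25m▌[38;2;15;15;25m[48;2;15;15;25m [38;2;15;15;25m[48;2;35;35;50m▌[38;2;15;15;25m[48;2;255;100;100m🬺[38;2;15;15;25m[48;2;15;15;25m [0m
</frame>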